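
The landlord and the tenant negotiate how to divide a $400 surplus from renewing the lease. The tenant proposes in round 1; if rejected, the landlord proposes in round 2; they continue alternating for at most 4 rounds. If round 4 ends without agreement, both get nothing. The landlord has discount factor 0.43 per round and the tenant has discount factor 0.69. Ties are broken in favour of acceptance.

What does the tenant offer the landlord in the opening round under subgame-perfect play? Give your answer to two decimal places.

104.35

Round 4 (the landlord proposes): rejection yields 0 for the tenant; the landlord offers 0 and keeps 400.
Round 3 (the tenant proposes): the landlord can get 400 next round, worth 0.43 × 400 = 172 now, so the tenant offers 172, keeping 228.
Round 2 (the landlord proposes): the tenant can get 228 next round, worth 0.69 × 228 = 157.32 now; the landlord offers that and keeps 242.68.
Round 1 (the tenant proposes): the landlord can get 242.68 next round, worth 0.43 × 242.68 = 104.3524 now. The tenant offers 104.3524 and keeps 400 − 104.3524 = 295.6476.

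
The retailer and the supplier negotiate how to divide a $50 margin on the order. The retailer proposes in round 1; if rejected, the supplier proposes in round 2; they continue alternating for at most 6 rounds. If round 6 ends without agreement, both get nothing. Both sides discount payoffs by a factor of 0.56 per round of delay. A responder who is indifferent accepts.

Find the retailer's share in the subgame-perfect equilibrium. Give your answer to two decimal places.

31.06

Round 6 (the supplier proposes): the retailer will accept anything ≥ 0, so the supplier offers 0 and keeps 50.
Round 5 (the retailer proposes): the supplier can get 50 next round, worth 0.56 × 50 = 28 now; the retailer offers that and keeps 22.
Round 4 (the supplier proposes): the retailer can get 22 next round, worth 0.56 × 22 = 12.32 now. The supplier offers 12.32 and keeps 50 − 12.32 = 37.68.
Round 3 (the retailer proposes): the supplier can get 37.68 next round, worth 0.56 × 37.68 = 21.1008 now; the retailer offers that and keeps 28.8992.
Round 2 (the supplier proposes): the retailer can get 28.8992 next round, worth 0.56 × 28.8992 = 16.183552 now; the supplier offers that and keeps 33.816448.
Round 1 (the retailer proposes): the supplier can get 33.816448 next round, worth 0.56 × 33.816448 = 18.93721088 now. The retailer offers 18.93721088 and keeps 50 − 18.93721088 = 31.06278912.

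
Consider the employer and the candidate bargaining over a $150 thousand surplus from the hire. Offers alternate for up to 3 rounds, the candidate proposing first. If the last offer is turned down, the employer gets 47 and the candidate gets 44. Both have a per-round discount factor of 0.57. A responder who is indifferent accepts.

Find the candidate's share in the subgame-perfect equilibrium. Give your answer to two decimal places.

By backward induction:
Round 3 (the candidate proposes): the employer gets 47 if talks fail, so the candidate offers 47 and keeps 103.
Round 2 (the employer proposes): the candidate can get 103 next round, worth 0.57 × 103 = 58.71 now; the employer offers that and keeps 91.29.
Round 1 (the candidate proposes): the employer can get 91.29 next round, worth 0.57 × 91.29 = 52.0353 now. The candidate offers 52.0353 and keeps 150 − 52.0353 = 97.9647.

97.96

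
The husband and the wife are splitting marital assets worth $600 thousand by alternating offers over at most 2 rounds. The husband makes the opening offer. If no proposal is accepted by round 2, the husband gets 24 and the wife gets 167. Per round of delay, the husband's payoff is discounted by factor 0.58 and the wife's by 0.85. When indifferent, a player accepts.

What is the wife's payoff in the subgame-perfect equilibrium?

Round 2 (the wife proposes): the husband gets 24 if talks fail, so the wife offers 24 and keeps 576.
Round 1 (the husband proposes): the wife can get 576 next round, worth 0.85 × 576 = 489.6 now, so the husband offers 489.6, keeping 110.4.

489.6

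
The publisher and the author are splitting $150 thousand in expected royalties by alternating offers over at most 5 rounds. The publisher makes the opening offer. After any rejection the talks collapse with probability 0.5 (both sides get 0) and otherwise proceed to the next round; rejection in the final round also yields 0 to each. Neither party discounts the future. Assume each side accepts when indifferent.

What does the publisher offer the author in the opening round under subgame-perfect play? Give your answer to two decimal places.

46.88

Round 5 (the publisher proposes): the author will accept anything ≥ 0, so the publisher offers 0 and keeps 150.
Round 4 (the author proposes): rejecting gives the publisher an expected 0.5 × 150 = 75, so the author offers 75, keeping 75.
Round 3 (the publisher proposes): rejecting gives the author an expected 0.5 × 75 = 37.5, so the publisher offers 37.5, keeping 112.5.
Round 2 (the author proposes): rejecting gives the publisher an expected 0.5 × 112.5 = 56.25; the author offers that and keeps 93.75.
Round 1 (the publisher proposes): rejecting gives the author an expected 0.5 × 93.75 = 46.875. The publisher offers 46.875 and keeps 150 − 46.875 = 103.125.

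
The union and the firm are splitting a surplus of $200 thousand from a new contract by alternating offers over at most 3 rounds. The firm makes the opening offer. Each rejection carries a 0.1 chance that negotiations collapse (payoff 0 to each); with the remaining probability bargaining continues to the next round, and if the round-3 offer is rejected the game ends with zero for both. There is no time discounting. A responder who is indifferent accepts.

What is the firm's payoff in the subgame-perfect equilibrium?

By backward induction:
Round 3 (the firm proposes): the union will accept anything ≥ 0, so the firm offers 0 and keeps 200.
Round 2 (the union proposes): rejecting gives the firm an expected 0.9 × 200 = 180. The union offers 180 and keeps 200 − 180 = 20.
Round 1 (the firm proposes): rejecting gives the union an expected 0.9 × 20 = 18; the firm offers that and keeps 182.

182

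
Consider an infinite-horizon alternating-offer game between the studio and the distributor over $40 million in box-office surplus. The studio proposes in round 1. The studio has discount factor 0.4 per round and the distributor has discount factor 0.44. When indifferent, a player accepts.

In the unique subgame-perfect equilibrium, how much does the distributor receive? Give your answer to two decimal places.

When the studio proposes, the distributor accepts any offer worth at least 0.44 times what the distributor would get by proposing next round; and vice versa.
This gives x = 40 − 0.44y and y = 40 − 0.4x, where x and y are each side's share when it proposes.
Hence (1 − 0.44·0.4)x = 40(1 − 0.44), i.e. 0.824·x = 22.4.
x ≈ 27.1845; the distributor's share is 40 − x ≈ 12.8155.

12.82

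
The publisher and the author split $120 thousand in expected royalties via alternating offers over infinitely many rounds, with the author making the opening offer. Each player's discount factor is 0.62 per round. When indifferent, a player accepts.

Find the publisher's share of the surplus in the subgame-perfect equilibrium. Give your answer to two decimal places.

45.93

In a stationary SPE each proposer offers the other exactly their discounted continuation value.
If the author keeps x when proposing and the publisher keeps y when proposing, then x = 120 − 0.62y and y = 120 − 0.62x.
Solving: x = 120(1 − 0.62) / (1 − 0.62·0.62) = 45.6 / 0.6156 ≈ 74.0741.
The publisher gets 120 − 74.0741 ≈ 45.9259.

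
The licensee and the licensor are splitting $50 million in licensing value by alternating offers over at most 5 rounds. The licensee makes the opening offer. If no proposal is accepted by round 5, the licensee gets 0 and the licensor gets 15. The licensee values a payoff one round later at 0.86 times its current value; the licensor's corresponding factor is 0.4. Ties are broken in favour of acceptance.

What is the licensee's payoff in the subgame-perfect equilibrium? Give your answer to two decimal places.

44.46

Round 5 (the licensee proposes): the licensor gets 15 if talks fail, so the licensee offers 15 and keeps 35.
Round 4 (the licensor proposes): the licensee can get 35 next round, worth 0.86 × 35 = 30.1 now, so the licensor offers 30.1, keeping 19.9.
Round 3 (the licensee proposes): the licensor can get 19.9 next round, worth 0.4 × 19.9 = 7.96 now, so the licensee offers 7.96, keeping 42.04.
Round 2 (the licensor proposes): the licensee can get 42.04 next round, worth 0.86 × 42.04 = 36.1544 now, so the licensor offers 36.1544, keeping 13.8456.
Round 1 (the licensee proposes): the licensor can get 13.8456 next round, worth 0.4 × 13.8456 = 5.53824 now, so the licensee offers 5.53824, keeping 44.46176.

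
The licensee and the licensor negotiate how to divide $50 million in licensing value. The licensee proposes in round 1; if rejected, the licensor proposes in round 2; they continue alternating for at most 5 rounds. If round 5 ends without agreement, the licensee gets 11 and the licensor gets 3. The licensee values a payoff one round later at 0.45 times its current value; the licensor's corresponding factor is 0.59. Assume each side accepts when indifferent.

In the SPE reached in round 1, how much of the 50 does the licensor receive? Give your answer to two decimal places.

20.74

Round 5 (the licensee proposes): the licensor gets 3 if talks fail, so the licensee offers 3 and keeps 47.
Round 4 (the licensor proposes): the licensee can get 47 next round, worth 0.45 × 47 = 21.15 now, so the licensor offers 21.15, keeping 28.85.
Round 3 (the licensee proposes): the licensor can get 28.85 next round, worth 0.59 × 28.85 = 17.0215 now, so the licensee offers 17.0215, keeping 32.9785.
Round 2 (the licensor proposes): the licensee can get 32.9785 next round, worth 0.45 × 32.9785 = 14.840325 now; the licensor offers that and keeps 35.159675.
Round 1 (the licensee proposes): the licensor can get 35.159675 next round, worth 0.59 × 35.159675 = 20.74420825 now. The licensee offers 20.74420825 and keeps 50 − 20.74420825 = 29.25579175.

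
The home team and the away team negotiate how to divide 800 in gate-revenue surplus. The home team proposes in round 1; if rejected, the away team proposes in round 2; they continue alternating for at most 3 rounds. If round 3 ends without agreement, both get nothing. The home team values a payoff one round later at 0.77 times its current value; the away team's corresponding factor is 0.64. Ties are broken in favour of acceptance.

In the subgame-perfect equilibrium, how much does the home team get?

682.24

Round 3 (the home team proposes): the away team will accept anything ≥ 0, so the home team offers 0 and keeps 800.
Round 2 (the away team proposes): the home team can get 800 next round, worth 0.77 × 800 = 616 now, so the away team offers 616, keeping 184.
Round 1 (the home team proposes): the away team can get 184 next round, worth 0.64 × 184 = 117.76 now; the home team offers that and keeps 682.24.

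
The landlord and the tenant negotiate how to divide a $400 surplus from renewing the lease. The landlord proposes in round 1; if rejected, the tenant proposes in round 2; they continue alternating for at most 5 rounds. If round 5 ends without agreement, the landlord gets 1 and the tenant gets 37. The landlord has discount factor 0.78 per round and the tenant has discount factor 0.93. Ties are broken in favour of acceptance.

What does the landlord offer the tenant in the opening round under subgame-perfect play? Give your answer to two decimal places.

160.68

Round 5 (the landlord proposes): the tenant gets 37 if talks fail, so the landlord offers 37 and keeps 363.
Round 4 (the tenant proposes): the landlord can get 363 next round, worth 0.78 × 363 = 283.14 now. The tenant offers 283.14 and keeps 400 − 283.14 = 116.86.
Round 3 (the landlord proposes): the tenant can get 116.86 next round, worth 0.93 × 116.86 = 108.6798 now, so the landlord offers 108.6798, keeping 291.3202.
Round 2 (the tenant proposes): the landlord can get 291.3202 next round, worth 0.78 × 291.3202 = 227.229756 now. The tenant offers 227.229756 and keeps 400 − 227.229756 = 172.770244.
Round 1 (the landlord proposes): the tenant can get 172.770244 next round, worth 0.93 × 172.770244 = 160.67632692 now. The landlord offers 160.67632692 and keeps 400 − 160.67632692 = 239.32367308.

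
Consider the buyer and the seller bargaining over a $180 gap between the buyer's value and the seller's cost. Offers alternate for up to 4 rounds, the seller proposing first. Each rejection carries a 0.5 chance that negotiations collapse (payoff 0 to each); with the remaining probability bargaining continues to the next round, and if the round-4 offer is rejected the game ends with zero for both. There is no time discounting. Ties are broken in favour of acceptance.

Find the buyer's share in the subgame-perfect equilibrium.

Round 4 (the buyer proposes): the seller will accept anything ≥ 0, so the buyer offers 0 and keeps 180.
Round 3 (the seller proposes): rejecting gives the buyer an expected 0.5 × 180 = 90, so the seller offers 90, keeping 90.
Round 2 (the buyer proposes): rejecting gives the seller an expected 0.5 × 90 = 45; the buyer offers that and keeps 135.
Round 1 (the seller proposes): rejecting gives the buyer an expected 0.5 × 135 = 67.5, so the seller offers 67.5, keeping 112.5.

67.5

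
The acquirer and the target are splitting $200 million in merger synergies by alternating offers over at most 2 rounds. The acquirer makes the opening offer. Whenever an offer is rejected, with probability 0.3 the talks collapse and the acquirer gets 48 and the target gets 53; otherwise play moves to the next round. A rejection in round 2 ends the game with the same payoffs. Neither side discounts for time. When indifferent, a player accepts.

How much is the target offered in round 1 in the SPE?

122.3

By backward induction:
Round 2 (the target proposes): the acquirer gets 48 if talks fail, so the target offers 48 and keeps 152.
Round 1 (the acquirer proposes): rejecting gives the target an expected 0.7 × 152 + 0.3 × 53 = 122.3; the acquirer offers that and keeps 77.7.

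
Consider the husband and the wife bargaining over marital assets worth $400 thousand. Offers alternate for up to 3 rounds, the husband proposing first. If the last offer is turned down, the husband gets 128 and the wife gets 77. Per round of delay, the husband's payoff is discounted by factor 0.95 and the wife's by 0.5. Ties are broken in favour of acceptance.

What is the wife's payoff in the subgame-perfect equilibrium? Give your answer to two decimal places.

46.58

Work backward from the last round.
Round 3 (the husband proposes): the wife gets 77 if talks fail, so the husband offers 77 and keeps 323.
Round 2 (the wife proposes): the husband can get 323 next round, worth 0.95 × 323 = 306.85 now, so the wife offers 306.85, keeping 93.15.
Round 1 (the husband proposes): the wife can get 93.15 next round, worth 0.5 × 93.15 = 46.575 now, so the husband offers 46.575, keeping 353.425.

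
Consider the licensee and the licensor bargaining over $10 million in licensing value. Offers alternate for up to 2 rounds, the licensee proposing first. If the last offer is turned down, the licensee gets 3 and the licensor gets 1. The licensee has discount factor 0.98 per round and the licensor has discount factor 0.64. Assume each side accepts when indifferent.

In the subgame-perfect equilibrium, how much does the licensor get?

Round 2 (the licensor proposes): the licensee gets 3 if talks fail, so the licensor offers 3 and keeps 7.
Round 1 (the licensee proposes): the licensor can get 7 next round, worth 0.64 × 7 = 4.48 now. The licensee offers 4.48 and keeps 10 − 4.48 = 5.52.

4.48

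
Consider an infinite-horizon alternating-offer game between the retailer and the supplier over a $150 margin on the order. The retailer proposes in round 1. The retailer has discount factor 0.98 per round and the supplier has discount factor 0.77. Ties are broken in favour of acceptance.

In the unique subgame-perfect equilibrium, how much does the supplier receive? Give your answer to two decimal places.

9.41

In a stationary SPE each proposer offers the other exactly their discounted continuation value.
If the retailer keeps x when proposing and the supplier keeps y when proposing, then x = 150 − 0.77y and y = 150 − 0.98x.
Solving: x = 150(1 − 0.77) / (1 − 0.98·0.77) = 34.5 / 0.2454 ≈ 140.5868.
The supplier gets 150 − 140.5868 ≈ 9.4132.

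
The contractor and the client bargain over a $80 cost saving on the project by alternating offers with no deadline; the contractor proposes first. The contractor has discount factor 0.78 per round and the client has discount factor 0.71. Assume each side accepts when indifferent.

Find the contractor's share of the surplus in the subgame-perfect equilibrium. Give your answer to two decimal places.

51.99

Let x be the contractor's share when the contractor proposes and y be the client's share when the client proposes.
The client accepts iff offered ≥ 0.71·y, so x = 80 − 0.71y. Symmetrically y = 80 − 0.78x.
Substituting: x = 80 − 0.71(80 − 0.78x), giving x(1 − 0.78·0.71) = 80(1 − 0.71).
So x = 80 × 0.29 / 0.4462 ≈ 51.9946, and the client receives 80 − x ≈ 28.0054.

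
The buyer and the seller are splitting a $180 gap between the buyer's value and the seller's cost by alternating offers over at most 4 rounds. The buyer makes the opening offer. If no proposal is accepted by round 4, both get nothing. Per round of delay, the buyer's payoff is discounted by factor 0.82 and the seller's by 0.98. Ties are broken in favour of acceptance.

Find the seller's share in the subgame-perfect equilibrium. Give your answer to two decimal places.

Solve by backward induction from round 4.
Round 4 (the seller proposes): rejection yields 0 for the buyer; the seller offers 0 and keeps 180.
Round 3 (the buyer proposes): the seller can get 180 next round, worth 0.98 × 180 = 176.4 now. The buyer offers 176.4 and keeps 180 − 176.4 = 3.6.
Round 2 (the seller proposes): the buyer can get 3.6 next round, worth 0.82 × 3.6 = 2.952 now, so the seller offers 2.952, keeping 177.048.
Round 1 (the buyer proposes): the seller can get 177.048 next round, worth 0.98 × 177.048 = 173.50704 now, so the buyer offers 173.50704, keeping 6.49296.

173.51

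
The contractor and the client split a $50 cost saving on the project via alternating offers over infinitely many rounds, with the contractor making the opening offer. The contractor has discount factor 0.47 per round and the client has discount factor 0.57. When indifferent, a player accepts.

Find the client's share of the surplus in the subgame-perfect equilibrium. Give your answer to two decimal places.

20.63

In a stationary SPE each proposer offers the other exactly their discounted continuation value.
If the contractor keeps x when proposing and the client keeps y when proposing, then x = 50 − 0.57y and y = 50 − 0.47x.
Solving: x = 50(1 − 0.57) / (1 − 0.47·0.57) = 21.5 / 0.7321 ≈ 29.3676.
The client gets 50 − 29.3676 ≈ 20.6324.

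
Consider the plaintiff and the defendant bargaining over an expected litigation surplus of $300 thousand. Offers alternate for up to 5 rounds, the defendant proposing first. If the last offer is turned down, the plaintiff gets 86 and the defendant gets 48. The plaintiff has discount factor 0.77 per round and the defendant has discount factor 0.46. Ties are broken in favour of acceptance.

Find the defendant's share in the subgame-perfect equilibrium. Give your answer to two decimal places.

120.29

Round 5 (the defendant proposes): the plaintiff gets 86 if talks fail, so the defendant offers 86 and keeps 214.
Round 4 (the plaintiff proposes): the defendant can get 214 next round, worth 0.46 × 214 = 98.44 now. The plaintiff offers 98.44 and keeps 300 − 98.44 = 201.56.
Round 3 (the defendant proposes): the plaintiff can get 201.56 next round, worth 0.77 × 201.56 = 155.2012 now. The defendant offers 155.2012 and keeps 300 − 155.2012 = 144.7988.
Round 2 (the plaintiff proposes): the defendant can get 144.7988 next round, worth 0.46 × 144.7988 = 66.607448 now, so the plaintiff offers 66.607448, keeping 233.392552.
Round 1 (the defendant proposes): the plaintiff can get 233.392552 next round, worth 0.77 × 233.392552 = 179.71226504 now; the defendant offers that and keeps 120.28773496.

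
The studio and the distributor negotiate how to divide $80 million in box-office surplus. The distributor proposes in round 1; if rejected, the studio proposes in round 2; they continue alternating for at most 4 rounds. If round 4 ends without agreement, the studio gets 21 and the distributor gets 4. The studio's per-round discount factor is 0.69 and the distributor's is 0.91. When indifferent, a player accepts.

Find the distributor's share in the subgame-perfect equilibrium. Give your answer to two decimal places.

Round 4 (the studio proposes): the distributor gets 4 if talks fail, so the studio offers 4 and keeps 76.
Round 3 (the distributor proposes): the studio can get 76 next round, worth 0.69 × 76 = 52.44 now, so the distributor offers 52.44, keeping 27.56.
Round 2 (the studio proposes): the distributor can get 27.56 next round, worth 0.91 × 27.56 = 25.0796 now. The studio offers 25.0796 and keeps 80 − 25.0796 = 54.9204.
Round 1 (the distributor proposes): the studio can get 54.9204 next round, worth 0.69 × 54.9204 = 37.895076 now. The distributor offers 37.895076 and keeps 80 − 37.895076 = 42.104924.

42.10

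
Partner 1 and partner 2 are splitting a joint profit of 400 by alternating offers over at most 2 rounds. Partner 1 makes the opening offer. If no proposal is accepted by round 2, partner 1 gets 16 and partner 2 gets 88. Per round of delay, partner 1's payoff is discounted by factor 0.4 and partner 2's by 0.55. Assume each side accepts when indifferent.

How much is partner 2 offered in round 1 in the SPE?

Round 2 (partner 2 proposes): partner 1 gets 16 if talks fail, so partner 2 offers 16 and keeps 384.
Round 1 (partner 1 proposes): partner 2 can get 384 next round, worth 0.55 × 384 = 211.2 now; partner 1 offers that and keeps 188.8.

211.2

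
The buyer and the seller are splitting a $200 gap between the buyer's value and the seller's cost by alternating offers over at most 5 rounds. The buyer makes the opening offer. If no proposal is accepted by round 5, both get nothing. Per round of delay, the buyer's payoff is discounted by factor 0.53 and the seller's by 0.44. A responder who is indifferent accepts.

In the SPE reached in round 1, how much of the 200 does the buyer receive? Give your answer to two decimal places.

148.99

Work backward from the last round.
Round 5 (the buyer proposes): the seller will accept anything ≥ 0, so the buyer offers 0 and keeps 200.
Round 4 (the seller proposes): the buyer can get 200 next round, worth 0.53 × 200 = 106 now, so the seller offers 106, keeping 94.
Round 3 (the buyer proposes): the seller can get 94 next round, worth 0.44 × 94 = 41.36 now; the buyer offers that and keeps 158.64.
Round 2 (the seller proposes): the buyer can get 158.64 next round, worth 0.53 × 158.64 = 84.0792 now; the seller offers that and keeps 115.9208.
Round 1 (the buyer proposes): the seller can get 115.9208 next round, worth 0.44 × 115.9208 = 51.005152 now, so the buyer offers 51.005152, keeping 148.994848.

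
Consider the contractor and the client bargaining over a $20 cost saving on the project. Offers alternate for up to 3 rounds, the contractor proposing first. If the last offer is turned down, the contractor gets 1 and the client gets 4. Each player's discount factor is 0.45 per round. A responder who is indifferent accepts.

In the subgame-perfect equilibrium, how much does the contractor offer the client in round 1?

Round 3 (the contractor proposes): the client gets 4 if talks fail, so the contractor offers 4 and keeps 16.
Round 2 (the client proposes): the contractor can get 16 next round, worth 0.45 × 16 = 7.2 now, so the client offers 7.2, keeping 12.8.
Round 1 (the contractor proposes): the client can get 12.8 next round, worth 0.45 × 12.8 = 5.76 now, so the contractor offers 5.76, keeping 14.24.

5.76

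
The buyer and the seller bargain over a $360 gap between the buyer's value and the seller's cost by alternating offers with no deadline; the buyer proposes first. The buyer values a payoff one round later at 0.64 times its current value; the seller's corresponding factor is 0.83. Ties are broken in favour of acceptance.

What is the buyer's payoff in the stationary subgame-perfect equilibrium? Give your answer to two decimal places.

Let x be the buyer's share when the buyer proposes and y be the seller's share when the seller proposes.
The seller accepts iff offered ≥ 0.83·y, so x = 360 − 0.83y. Symmetrically y = 360 − 0.64x.
Substituting: x = 360 − 0.83(360 − 0.64x), giving x(1 − 0.64·0.83) = 360(1 − 0.83).
So x = 360 × 0.17 / 0.4688 ≈ 130.5461, and the seller receives 360 − x ≈ 229.4539.

130.55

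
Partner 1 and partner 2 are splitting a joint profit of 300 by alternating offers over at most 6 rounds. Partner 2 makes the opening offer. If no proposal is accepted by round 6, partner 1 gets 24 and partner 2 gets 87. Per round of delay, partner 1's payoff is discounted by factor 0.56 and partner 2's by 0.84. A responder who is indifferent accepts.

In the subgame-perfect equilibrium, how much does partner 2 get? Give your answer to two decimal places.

234.08

Work backward from the last round.
Round 6 (partner 1 proposes): partner 2 gets 87 if talks fail, so partner 1 offers 87 and keeps 213.
Round 5 (partner 2 proposes): partner 1 can get 213 next round, worth 0.56 × 213 = 119.28 now. Partner 2 offers 119.28 and keeps 300 − 119.28 = 180.72.
Round 4 (partner 1 proposes): partner 2 can get 180.72 next round, worth 0.84 × 180.72 = 151.8048 now, so partner 1 offers 151.8048, keeping 148.1952.
Round 3 (partner 2 proposes): partner 1 can get 148.1952 next round, worth 0.56 × 148.1952 = 82.989312 now; partner 2 offers that and keeps 217.010688.
Round 2 (partner 1 proposes): partner 2 can get 217.010688 next round, worth 0.84 × 217.010688 = 182.28897792 now; partner 1 offers that and keeps 117.71102208.
Round 1 (partner 2 proposes): partner 1 can get 117.71102208 next round, worth 0.56 × 117.71102208 = 65.9181723648 now. Partner 2 offers 65.9181723648 and keeps 300 − 65.9181723648 = 234.0818276352.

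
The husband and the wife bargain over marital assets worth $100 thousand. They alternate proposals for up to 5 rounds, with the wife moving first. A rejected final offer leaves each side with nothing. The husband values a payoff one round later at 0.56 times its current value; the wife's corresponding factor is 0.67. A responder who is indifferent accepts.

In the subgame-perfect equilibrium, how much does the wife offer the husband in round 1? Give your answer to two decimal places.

Round 5 (the wife proposes): the husband will accept anything ≥ 0, so the wife offers 0 and keeps 100.
Round 4 (the husband proposes): the wife can get 100 next round, worth 0.67 × 100 = 67 now. The husband offers 67 and keeps 100 − 67 = 33.
Round 3 (the wife proposes): the husband can get 33 next round, worth 0.56 × 33 = 18.48 now; the wife offers that and keeps 81.52.
Round 2 (the husband proposes): the wife can get 81.52 next round, worth 0.67 × 81.52 = 54.6184 now; the husband offers that and keeps 45.3816.
Round 1 (the wife proposes): the husband can get 45.3816 next round, worth 0.56 × 45.3816 = 25.413696 now; the wife offers that and keeps 74.586304.

25.41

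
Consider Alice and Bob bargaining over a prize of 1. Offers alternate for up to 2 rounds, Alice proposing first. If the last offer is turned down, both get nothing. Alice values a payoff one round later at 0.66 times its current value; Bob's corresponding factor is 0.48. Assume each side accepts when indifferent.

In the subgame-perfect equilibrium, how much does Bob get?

0.48

By backward induction:
Round 2 (Bob proposes): rejection yields 0 for Alice; Bob offers 0 and keeps 1.
Round 1 (Alice proposes): Bob can get 1 next round, worth 0.48 × 1 = 0.48 now, so Alice offers 0.48, keeping 0.52.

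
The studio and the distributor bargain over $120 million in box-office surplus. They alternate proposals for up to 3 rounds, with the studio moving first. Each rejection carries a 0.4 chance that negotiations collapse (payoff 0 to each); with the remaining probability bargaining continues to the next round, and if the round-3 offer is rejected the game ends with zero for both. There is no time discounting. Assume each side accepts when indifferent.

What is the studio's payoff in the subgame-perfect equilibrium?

Round 3 (the studio proposes): the distributor will accept anything ≥ 0, so the studio offers 0 and keeps 120.
Round 2 (the distributor proposes): rejecting gives the studio an expected 0.6 × 120 = 72. The distributor offers 72 and keeps 120 − 72 = 48.
Round 1 (the studio proposes): rejecting gives the distributor an expected 0.6 × 48 = 28.8. The studio offers 28.8 and keeps 120 − 28.8 = 91.2.

91.2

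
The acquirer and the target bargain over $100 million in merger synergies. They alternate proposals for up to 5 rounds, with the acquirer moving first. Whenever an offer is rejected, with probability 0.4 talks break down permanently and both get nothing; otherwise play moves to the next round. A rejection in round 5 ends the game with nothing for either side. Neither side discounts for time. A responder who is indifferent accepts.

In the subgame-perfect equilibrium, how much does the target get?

32.64

By backward induction:
Round 5 (the acquirer proposes): rejection yields 0 for the target; the acquirer offers 0 and keeps 100.
Round 4 (the target proposes): rejecting gives the acquirer an expected 0.6 × 100 = 60; the target offers that and keeps 40.
Round 3 (the acquirer proposes): rejecting gives the target an expected 0.6 × 40 = 24, so the acquirer offers 24, keeping 76.
Round 2 (the target proposes): rejecting gives the acquirer an expected 0.6 × 76 = 45.6; the target offers that and keeps 54.4.
Round 1 (the acquirer proposes): rejecting gives the target an expected 0.6 × 54.4 = 32.64, so the acquirer offers 32.64, keeping 67.36.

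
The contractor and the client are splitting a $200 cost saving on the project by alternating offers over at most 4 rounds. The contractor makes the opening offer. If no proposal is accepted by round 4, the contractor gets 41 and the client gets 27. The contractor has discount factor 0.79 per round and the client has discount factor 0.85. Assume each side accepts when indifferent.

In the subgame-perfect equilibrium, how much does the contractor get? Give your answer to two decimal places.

73.55

Round 4 (the client proposes): the contractor gets 41 if talks fail, so the client offers 41 and keeps 159.
Round 3 (the contractor proposes): the client can get 159 next round, worth 0.85 × 159 = 135.15 now; the contractor offers that and keeps 64.85.
Round 2 (the client proposes): the contractor can get 64.85 next round, worth 0.79 × 64.85 = 51.2315 now, so the client offers 51.2315, keeping 148.7685.
Round 1 (the contractor proposes): the client can get 148.7685 next round, worth 0.85 × 148.7685 = 126.453225 now, so the contractor offers 126.453225, keeping 73.546775.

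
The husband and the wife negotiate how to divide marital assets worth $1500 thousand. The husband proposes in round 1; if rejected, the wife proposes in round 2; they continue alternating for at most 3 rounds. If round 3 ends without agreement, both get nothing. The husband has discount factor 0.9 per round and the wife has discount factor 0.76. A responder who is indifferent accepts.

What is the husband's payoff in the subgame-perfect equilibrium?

1386

Round 3 (the husband proposes): rejection yields 0 for the wife; the husband offers 0 and keeps 1500.
Round 2 (the wife proposes): the husband can get 1500 next round, worth 0.9 × 1500 = 1350 now; the wife offers that and keeps 150.
Round 1 (the husband proposes): the wife can get 150 next round, worth 0.76 × 150 = 114 now, so the husband offers 114, keeping 1386.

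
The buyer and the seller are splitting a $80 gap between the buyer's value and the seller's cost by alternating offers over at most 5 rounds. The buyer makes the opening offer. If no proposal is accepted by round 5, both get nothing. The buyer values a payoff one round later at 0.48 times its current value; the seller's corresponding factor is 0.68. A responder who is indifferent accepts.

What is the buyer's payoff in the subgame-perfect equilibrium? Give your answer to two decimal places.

Round 5 (the buyer proposes): the seller will accept anything ≥ 0, so the buyer offers 0 and keeps 80.
Round 4 (the seller proposes): the buyer can get 80 next round, worth 0.48 × 80 = 38.4 now; the seller offers that and keeps 41.6.
Round 3 (the buyer proposes): the seller can get 41.6 next round, worth 0.68 × 41.6 = 28.288 now; the buyer offers that and keeps 51.712.
Round 2 (the seller proposes): the buyer can get 51.712 next round, worth 0.48 × 51.712 = 24.82176 now; the seller offers that and keeps 55.17824.
Round 1 (the buyer proposes): the seller can get 55.17824 next round, worth 0.68 × 55.17824 = 37.5212032 now. The buyer offers 37.5212032 and keeps 80 − 37.5212032 = 42.4787968.

42.48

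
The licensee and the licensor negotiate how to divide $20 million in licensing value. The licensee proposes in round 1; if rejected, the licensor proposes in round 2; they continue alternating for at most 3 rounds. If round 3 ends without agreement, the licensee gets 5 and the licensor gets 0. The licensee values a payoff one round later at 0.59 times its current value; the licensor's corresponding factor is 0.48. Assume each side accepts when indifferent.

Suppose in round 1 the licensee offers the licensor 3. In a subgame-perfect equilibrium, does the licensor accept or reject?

Reject

Round 3 (the licensee proposes): rejection yields 0 for the licensor; the licensee offers 0 and keeps 20.
Round 2 (the licensor proposes): the licensee can get 20 next round, worth 0.59 × 20 = 11.8 now; the licensor offers that and keeps 8.2.
So by rejecting in round 1, the licensor gets 8.2 next round, worth 0.48 × 8.2 = 3.936 now.
Offer 3 < 3.936, so the licensor rejects.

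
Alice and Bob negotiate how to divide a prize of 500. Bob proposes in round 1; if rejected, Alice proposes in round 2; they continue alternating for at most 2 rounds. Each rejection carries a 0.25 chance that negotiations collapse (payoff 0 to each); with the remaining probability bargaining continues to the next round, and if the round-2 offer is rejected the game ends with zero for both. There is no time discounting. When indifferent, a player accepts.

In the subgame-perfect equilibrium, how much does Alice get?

375

Round 2 (Alice proposes): Bob will accept anything ≥ 0, so Alice offers 0 and keeps 500.
Round 1 (Bob proposes): rejecting gives Alice an expected 0.75 × 500 = 375; Bob offers that and keeps 125.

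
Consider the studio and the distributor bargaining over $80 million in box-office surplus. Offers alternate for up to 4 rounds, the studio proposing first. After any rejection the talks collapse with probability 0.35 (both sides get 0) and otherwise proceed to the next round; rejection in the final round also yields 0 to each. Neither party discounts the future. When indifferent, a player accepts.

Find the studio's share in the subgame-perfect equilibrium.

39.83

Round 4 (the distributor proposes): the studio will accept anything ≥ 0, so the distributor offers 0 and keeps 80.
Round 3 (the studio proposes): rejecting gives the distributor an expected 0.65 × 80 = 52, so the studio offers 52, keeping 28.
Round 2 (the distributor proposes): rejecting gives the studio an expected 0.65 × 28 = 18.2; the distributor offers that and keeps 61.8.
Round 1 (the studio proposes): rejecting gives the distributor an expected 0.65 × 61.8 = 40.17; the studio offers that and keeps 39.83.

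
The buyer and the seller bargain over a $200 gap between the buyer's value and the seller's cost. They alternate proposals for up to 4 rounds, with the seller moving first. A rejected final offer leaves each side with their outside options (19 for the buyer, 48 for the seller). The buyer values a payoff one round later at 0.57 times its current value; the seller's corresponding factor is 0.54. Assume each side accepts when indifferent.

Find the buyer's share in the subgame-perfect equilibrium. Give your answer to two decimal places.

Work backward from the last round.
Round 4 (the buyer proposes): the seller gets 48 if talks fail, so the buyer offers 48 and keeps 152.
Round 3 (the seller proposes): the buyer can get 152 next round, worth 0.57 × 152 = 86.64 now. The seller offers 86.64 and keeps 200 − 86.64 = 113.36.
Round 2 (the buyer proposes): the seller can get 113.36 next round, worth 0.54 × 113.36 = 61.2144 now. The buyer offers 61.2144 and keeps 200 − 61.2144 = 138.7856.
Round 1 (the seller proposes): the buyer can get 138.7856 next round, worth 0.57 × 138.7856 = 79.107792 now, so the seller offers 79.107792, keeping 120.892208.

79.11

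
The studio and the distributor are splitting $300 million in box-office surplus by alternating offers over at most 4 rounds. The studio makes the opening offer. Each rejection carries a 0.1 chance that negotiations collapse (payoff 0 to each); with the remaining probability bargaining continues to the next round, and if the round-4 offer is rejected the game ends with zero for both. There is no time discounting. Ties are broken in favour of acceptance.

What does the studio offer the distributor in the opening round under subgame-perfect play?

Round 4 (the distributor proposes): the studio will accept anything ≥ 0, so the distributor offers 0 and keeps 300.
Round 3 (the studio proposes): rejecting gives the distributor an expected 0.9 × 300 = 270; the studio offers that and keeps 30.
Round 2 (the distributor proposes): rejecting gives the studio an expected 0.9 × 30 = 27; the distributor offers that and keeps 273.
Round 1 (the studio proposes): rejecting gives the distributor an expected 0.9 × 273 = 245.7; the studio offers that and keeps 54.3.

245.7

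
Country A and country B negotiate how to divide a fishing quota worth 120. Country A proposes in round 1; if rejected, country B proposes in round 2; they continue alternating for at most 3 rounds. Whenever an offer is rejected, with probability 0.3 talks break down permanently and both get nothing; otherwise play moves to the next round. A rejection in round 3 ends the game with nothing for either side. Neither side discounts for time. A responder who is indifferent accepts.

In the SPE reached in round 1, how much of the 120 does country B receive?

Round 3 (country A proposes): country B will accept anything ≥ 0, so country A offers 0 and keeps 120.
Round 2 (country B proposes): rejecting gives country A an expected 0.7 × 120 = 84; country B offers that and keeps 36.
Round 1 (country A proposes): rejecting gives country B an expected 0.7 × 36 = 25.2; country A offers that and keeps 94.8.

25.2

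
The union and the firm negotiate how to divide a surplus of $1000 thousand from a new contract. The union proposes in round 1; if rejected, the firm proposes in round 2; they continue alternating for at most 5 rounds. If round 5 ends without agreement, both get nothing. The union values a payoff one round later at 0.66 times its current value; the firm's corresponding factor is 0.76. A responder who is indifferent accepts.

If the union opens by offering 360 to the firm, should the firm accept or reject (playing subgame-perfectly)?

Round 5 (the union proposes): the firm will accept anything ≥ 0, so the union offers 0 and keeps 1000.
Round 4 (the firm proposes): the union can get 1000 next round, worth 0.66 × 1000 = 660 now; the firm offers that and keeps 340.
Round 3 (the union proposes): the firm can get 340 next round, worth 0.76 × 340 = 258.4 now; the union offers that and keeps 741.6.
Round 2 (the firm proposes): the union can get 741.6 next round, worth 0.66 × 741.6 = 489.456 now. The firm offers 489.456 and keeps 1000 − 489.456 = 510.544.
So by rejecting in round 1, the firm gets 510.544 next round, worth 0.76 × 510.544 = 388.01344 now.
Offer 360 < 388.01344, so the firm rejects.

Reject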